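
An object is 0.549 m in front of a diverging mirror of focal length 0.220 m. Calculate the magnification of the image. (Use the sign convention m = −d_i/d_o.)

For a diverging mirror, f = -0.220 m.
1/d_i = 1/f − 1/d_o = 1/(-0.2200) − 1/(0.549) = -6.367, so d_i = -0.1571 m.
m = −d_i/d_o = −(-0.1571)/(0.549) = +0.286.
The image is virtual, upright and reduced, behind the mirror.

m = +0.286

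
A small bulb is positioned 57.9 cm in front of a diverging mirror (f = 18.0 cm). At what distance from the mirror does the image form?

For a diverging mirror, f = -18.0 cm.
Mirror equation: 1/s_i = 1/f − 1/s_o = 1/(-18.00) − 1/(57.9) = -0.05556 − 0.01727 = -0.07283, so s_i = -13.7 cm.
The image is virtual, upright and reduced, behind the mirror.

13.7 cm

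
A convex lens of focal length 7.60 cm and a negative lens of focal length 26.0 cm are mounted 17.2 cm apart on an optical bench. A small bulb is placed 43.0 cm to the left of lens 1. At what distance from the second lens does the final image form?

6.10 cm

Lens 1: 1/d_i1 = 1/f₁ − 1/d_o1 = 1/(7.60) − 1/(43.0) = 0.1083, so d_i1 = 9.232 cm.
The intermediate image is 9.232 cm to the right of lens 1, which is 17.2 − (9.232) = 7.968 cm to the left of lens 2, so d_o2 = +7.968 cm.
Lens 2 is diverging, so f₂ = −26.0 cm.
Lens 2: 1/d_i2 = 1/f₂ − 1/d_o2 = 1/(-26.0) − 1/(7.968) = -0.1640, so d_i2 = -6.10 cm.
The final image is virtual, 6.10 cm to the left of lens 2 (overall magnification ≈ -0.16).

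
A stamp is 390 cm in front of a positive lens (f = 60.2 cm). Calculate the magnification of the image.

1/d_i = 1/f − 1/d_o = 1/(60.20) − 1/(390) = 0.01405, so d_i = 71.19 cm.
m = −d_i/d_o = −(71.19)/(390) = -0.183.
The image is real, inverted and reduced, on the far side of the lens.

m = -0.183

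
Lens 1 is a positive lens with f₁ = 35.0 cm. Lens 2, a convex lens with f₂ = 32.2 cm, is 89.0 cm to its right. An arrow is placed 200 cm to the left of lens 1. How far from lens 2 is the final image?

104 cm

Lens 1: 1/d_i1 = 1/f₁ − 1/d_o1 = 1/(35.0) − 1/(200) = 0.02357, so d_i1 = 42.42 cm.
The intermediate image is 42.42 cm to the right of lens 1, which is 89.0 − (42.42) = 46.58 cm to the left of lens 2, so d_o2 = +46.58 cm.
Lens 2: 1/d_i2 = 1/f₂ − 1/d_o2 = 1/(32.2) − 1/(46.58) = 0.009587, so d_i2 = 104 cm.
The final image is real, 104 cm to the right of lens 2 (overall magnification ≈ 0.48).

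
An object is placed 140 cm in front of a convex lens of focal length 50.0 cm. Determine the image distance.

Thin-lens equation: 1/q = 1/f − 1/p = 1/(50.00) − 1/(140) = 0.02000 − 0.007143 = 0.01286, so q = 77.8 cm.
The image is real, inverted and reduced, on the far side of the lens.

77.8 cm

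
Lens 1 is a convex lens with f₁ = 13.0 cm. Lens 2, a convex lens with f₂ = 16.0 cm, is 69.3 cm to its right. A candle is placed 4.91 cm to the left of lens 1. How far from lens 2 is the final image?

Lens 1: 1/d_i1 = 1/f₁ − 1/d_o1 = 1/(13.0) − 1/(4.91) = -0.1267, so d_i1 = -7.890 cm.
The intermediate image is 7.890 cm to the left of lens 1 (virtual), which is 69.3 − (-7.890) = 77.19 cm to the left of lens 2, so d_o2 = +77.19 cm.
Lens 2: 1/d_i2 = 1/f₂ − 1/d_o2 = 1/(16.0) − 1/(77.19) = 0.04954, so d_i2 = 20.2 cm.
The final image is real, 20.2 cm to the right of lens 2 (overall magnification ≈ -0.42).

20.2 cm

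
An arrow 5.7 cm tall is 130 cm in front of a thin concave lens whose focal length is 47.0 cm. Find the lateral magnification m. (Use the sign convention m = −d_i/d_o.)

For a concave lens, f = -47.0 cm.
1/d_i = 1/f − 1/d_o = 1/(-47.00) − 1/(130) = -0.02897, so d_i = -34.52 cm.
m = −d_i/d_o = −(-34.52)/(130) = +0.266.
The image is virtual, upright and reduced, on the same side as the object.

m = +0.266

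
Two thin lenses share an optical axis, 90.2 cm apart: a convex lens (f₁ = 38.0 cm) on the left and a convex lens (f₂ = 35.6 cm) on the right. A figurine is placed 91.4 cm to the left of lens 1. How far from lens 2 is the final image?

Lens 1: 1/d_i1 = 1/f₁ − 1/d_o1 = 1/(38.0) − 1/(91.4) = 0.01537, so d_i1 = 65.04 cm.
The intermediate image is 65.04 cm to the right of lens 1, which is 90.2 − (65.04) = 25.16 cm to the left of lens 2, so d_o2 = +25.16 cm.
Lens 2: 1/d_i2 = 1/f₂ − 1/d_o2 = 1/(35.6) − 1/(25.16) = -0.01166, so d_i2 = -85.8 cm.
The final image is virtual, 85.8 cm to the left of lens 2 (overall magnification ≈ -2.4).

85.8 cm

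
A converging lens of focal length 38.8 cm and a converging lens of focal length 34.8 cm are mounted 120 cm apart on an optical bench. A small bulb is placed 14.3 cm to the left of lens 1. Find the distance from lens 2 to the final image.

Lens 1: 1/d_i1 = 1/f₁ − 1/d_o1 = 1/(38.8) − 1/(14.3) = -0.04416, so d_i1 = -22.65 cm.
The intermediate image is 22.65 cm to the left of lens 1 (virtual), which is 120 − (-22.65) = 142.7 cm to the left of lens 2, so d_o2 = +142.7 cm.
Lens 2: 1/d_i2 = 1/f₂ − 1/d_o2 = 1/(34.8) − 1/(142.7) = 0.02173, so d_i2 = 46.0 cm.
The final image is real, 46.0 cm to the right of lens 2 (overall magnification ≈ -0.51).

46.0 cm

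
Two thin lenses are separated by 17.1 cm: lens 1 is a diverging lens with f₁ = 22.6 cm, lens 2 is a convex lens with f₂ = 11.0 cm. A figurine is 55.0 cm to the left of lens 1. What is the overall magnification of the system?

f₁ = −22.6 cm (diverging).
Lens 1: 1/d_i1 = 1/(-22.6) − 1/(55.0) = -0.06243, so d_i1 = -16.02 cm; m₁ = −d_i1/d_o1 = +0.2913.
d_o2 = 17.1 − (-16.02) = 33.12 cm.
Lens 2: 1/d_i2 = 1/(11.0) − 1/(33.12) = 0.06072, so d_i2 = 16.47 cm; m₂ = −d_i2/d_o2 = -0.4973.
m = m₁·m₂ = (+0.2913)(-0.4973) = -0.145.

m = -0.145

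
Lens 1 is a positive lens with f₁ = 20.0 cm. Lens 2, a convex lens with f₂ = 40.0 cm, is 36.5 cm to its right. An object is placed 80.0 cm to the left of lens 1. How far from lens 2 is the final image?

13.0 cm

Lens 1: 1/d_i1 = 1/f₁ − 1/d_o1 = 1/(20.0) − 1/(80.0) = 0.03750, so d_i1 = 26.67 cm.
The intermediate image is 26.67 cm to the right of lens 1, which is 36.5 − (26.67) = 9.830 cm to the left of lens 2, so d_o2 = +9.830 cm.
Lens 2: 1/d_i2 = 1/f₂ − 1/d_o2 = 1/(40.0) − 1/(9.830) = -0.07673, so d_i2 = -13.0 cm.
The final image is virtual, 13.0 cm to the left of lens 2 (overall magnification ≈ -0.44).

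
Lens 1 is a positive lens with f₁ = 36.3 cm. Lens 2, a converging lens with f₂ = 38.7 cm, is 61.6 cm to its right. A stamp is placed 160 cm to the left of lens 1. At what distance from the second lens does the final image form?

23.6 cm

Lens 1: 1/d_i1 = 1/f₁ − 1/d_o1 = 1/(36.3) − 1/(160) = 0.02130, so d_i1 = 46.95 cm.
The intermediate image is 46.95 cm to the right of lens 1, which is 61.6 − (46.95) = 14.65 cm to the left of lens 2, so d_o2 = +14.65 cm.
Lens 2: 1/d_i2 = 1/f₂ − 1/d_o2 = 1/(38.7) − 1/(14.65) = -0.04242, so d_i2 = -23.6 cm.
The final image is virtual, 23.6 cm to the left of lens 2 (overall magnification ≈ -0.47).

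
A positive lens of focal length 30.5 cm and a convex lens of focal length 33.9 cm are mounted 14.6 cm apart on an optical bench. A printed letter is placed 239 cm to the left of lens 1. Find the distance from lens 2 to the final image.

Lens 1: 1/d_i1 = 1/f₁ − 1/d_o1 = 1/(30.5) − 1/(239) = 0.02860, so d_i1 = 34.96 cm.
The intermediate image is 34.96 cm to the right of lens 1, which lies 20.36 cm to the right of lens 2 — a virtual object — so d_o2 = −20.36 cm.
Lens 2: 1/d_i2 = 1/f₂ − 1/d_o2 = 1/(33.9) − 1/(-20.36) = 0.07861, so d_i2 = 12.7 cm.
The final image is real, 12.7 cm to the right of lens 2 (overall magnification ≈ -0.091).

12.7 cm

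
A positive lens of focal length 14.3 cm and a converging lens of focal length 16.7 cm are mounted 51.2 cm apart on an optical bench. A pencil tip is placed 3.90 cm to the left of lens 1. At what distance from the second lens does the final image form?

Lens 1: 1/d_i1 = 1/f₁ − 1/d_o1 = 1/(14.3) − 1/(3.90) = -0.1865, so d_i1 = -5.362 cm.
The intermediate image is 5.362 cm to the left of lens 1 (virtual), which is 51.2 − (-5.362) = 56.56 cm to the left of lens 2, so d_o2 = +56.56 cm.
Lens 2: 1/d_i2 = 1/f₂ − 1/d_o2 = 1/(16.7) − 1/(56.56) = 0.04220, so d_i2 = 23.7 cm.
The final image is real, 23.7 cm to the right of lens 2 (overall magnification ≈ -0.58).

23.7 cm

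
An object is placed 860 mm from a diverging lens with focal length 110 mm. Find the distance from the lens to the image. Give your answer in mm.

97.5 mm

For a diverging lens, f = -110 mm.
Thin-lens equation: 1/v = 1/f − 1/u = 1/(-110.0) − 1/(860) = -0.009091 − 0.001163 = -0.01025, so v = -97.5 mm.
The image is virtual, upright and reduced, on the same side as the object.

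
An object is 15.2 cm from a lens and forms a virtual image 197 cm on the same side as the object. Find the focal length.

Virtual image ⇒ d_i = −197 cm.
1/f = 1/d_o + 1/d_i = 1/(15.2) + 1/(-197) = 0.06071, so f = 16.5 cm.
Since f is positive, the lens is converging.

f = 16.5 cm (converging)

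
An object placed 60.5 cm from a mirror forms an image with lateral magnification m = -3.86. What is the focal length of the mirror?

m = −d_i/d_o ⇒ d_i = −m·d_o = −(-3.86)·(60.5) = 233.5 cm.
1/f = 1/d_o + 1/d_i = 1/(60.5) + 1/(233.5) = 0.02081, so f = 48.1 cm.
Since f is positive, the mirror is concave.

f = 48.1 cm (concave)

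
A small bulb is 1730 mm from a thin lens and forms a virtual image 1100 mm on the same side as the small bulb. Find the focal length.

Virtual image ⇒ d_i = −1100 mm.
1/f = 1/d_o + 1/d_i = 1/(1730) + 1/(-1100) = -0.0003311, so f = -3020 mm.
Since f is negative, the thin lens is diverging.

f = -3020 mm (diverging)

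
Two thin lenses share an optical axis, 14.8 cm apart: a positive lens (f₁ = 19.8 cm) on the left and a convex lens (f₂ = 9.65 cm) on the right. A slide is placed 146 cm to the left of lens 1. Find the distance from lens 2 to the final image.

Lens 1: 1/d_i1 = 1/f₁ − 1/d_o1 = 1/(19.8) − 1/(146) = 0.04366, so d_i1 = 22.91 cm.
The intermediate image is 22.91 cm to the right of lens 1, which lies 8.110 cm to the right of lens 2 — a virtual object — so d_o2 = −8.110 cm.
Lens 2: 1/d_i2 = 1/f₂ − 1/d_o2 = 1/(9.65) − 1/(-8.110) = 0.2269, so d_i2 = 4.41 cm.
The final image is real, 4.41 cm to the right of lens 2 (overall magnification ≈ -0.085).

4.41 cm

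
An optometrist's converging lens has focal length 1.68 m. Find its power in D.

P = +0.595 D

P = 1/f = 1/(1.68 m) = +0.595 D.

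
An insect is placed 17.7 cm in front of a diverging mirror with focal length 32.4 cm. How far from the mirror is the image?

11.4 cm

For a diverging mirror, f = -32.4 cm.
Mirror equation: 1/q = 1/f − 1/p = 1/(-32.40) − 1/(17.7) = -0.03086 − 0.05650 = -0.08736, so q = -11.4 cm.
The image is virtual, upright and reduced, behind the mirror.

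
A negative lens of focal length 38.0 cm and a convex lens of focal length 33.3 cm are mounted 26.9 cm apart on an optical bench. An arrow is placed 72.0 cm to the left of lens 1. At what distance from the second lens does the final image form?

93.3 cm

Lens 1 is diverging, so f₁ = −38.0 cm.
Lens 1: 1/d_i1 = 1/f₁ − 1/d_o1 = 1/(-38.0) − 1/(72.0) = -0.04020, so d_i1 = -24.87 cm.
The intermediate image is 24.87 cm to the left of lens 1 (virtual), which is 26.9 − (-24.87) = 51.77 cm to the left of lens 2, so d_o2 = +51.77 cm.
Lens 2: 1/d_i2 = 1/f₂ − 1/d_o2 = 1/(33.3) − 1/(51.77) = 0.01071, so d_i2 = 93.3 cm.
The final image is real, 93.3 cm to the right of lens 2 (overall magnification ≈ -0.62).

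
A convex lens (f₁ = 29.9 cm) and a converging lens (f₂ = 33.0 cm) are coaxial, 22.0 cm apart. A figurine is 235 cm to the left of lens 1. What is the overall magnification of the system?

m = -0.106

Lens 1: 1/d_i1 = 1/(29.9) − 1/(235) = 0.02919, so d_i1 = 34.26 cm; m₁ = −d_i1/d_o1 = -0.1458.
d_o2 = 22.0 − (34.26) = -12.26 cm (virtual object).
Lens 2: 1/d_i2 = 1/(33.0) − 1/(-12.26) = 0.1119, so d_i2 = 8.939 cm; m₂ = −d_i2/d_o2 = +0.7291.
m = m₁·m₂ = (-0.1458)(+0.7291) = -0.106.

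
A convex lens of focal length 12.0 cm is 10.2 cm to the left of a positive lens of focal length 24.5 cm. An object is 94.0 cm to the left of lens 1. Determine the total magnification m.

Lens 1: 1/d_i1 = 1/(12.0) − 1/(94.0) = 0.07270, so d_i1 = 13.76 cm; m₁ = −d_i1/d_o1 = -0.1464.
d_o2 = 10.2 − (13.76) = -3.560 cm (virtual object).
Lens 2: 1/d_i2 = 1/(24.5) − 1/(-3.560) = 0.3217, so d_i2 = 3.108 cm; m₂ = −d_i2/d_o2 = +0.8731.
m = m₁·m₂ = (-0.1464)(+0.8731) = -0.128.

m = -0.128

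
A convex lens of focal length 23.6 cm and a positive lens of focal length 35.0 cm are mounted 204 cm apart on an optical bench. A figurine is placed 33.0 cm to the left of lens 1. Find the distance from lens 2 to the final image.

49.2 cm

Lens 1: 1/d_i1 = 1/f₁ − 1/d_o1 = 1/(23.6) − 1/(33.0) = 0.01207, so d_i1 = 82.85 cm.
The intermediate image is 82.85 cm to the right of lens 1, which is 204 − (82.85) = 121.2 cm to the left of lens 2, so d_o2 = +121.2 cm.
Lens 2: 1/d_i2 = 1/f₂ − 1/d_o2 = 1/(35.0) − 1/(121.2) = 0.02032, so d_i2 = 49.2 cm.
The final image is real, 49.2 cm to the right of lens 2 (overall magnification ≈ 1.0).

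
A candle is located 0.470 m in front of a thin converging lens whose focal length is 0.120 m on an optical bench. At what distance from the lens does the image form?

0.161 m

Thin-lens equation: 1/v = 1/f − 1/u = 1/(0.1200) − 1/(0.470) = 8.333 − 2.128 = 6.206, so v = 0.161 m.
The image is real, inverted and reduced, on the far side of the lens.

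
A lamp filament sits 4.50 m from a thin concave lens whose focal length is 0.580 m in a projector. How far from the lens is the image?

0.514 m

For a concave lens, f = -0.580 m.
Lens equation: 1/d_i = 1/f − 1/d_o = 1/(-0.5800) − 1/(4.50) = -1.724 − 0.2222 = -1.946, so d_i = -0.514 m.
The image is virtual, upright and reduced, on the same side as the object.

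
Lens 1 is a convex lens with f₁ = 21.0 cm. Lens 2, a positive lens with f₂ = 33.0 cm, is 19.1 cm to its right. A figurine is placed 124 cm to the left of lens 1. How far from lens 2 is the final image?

5.21 cm

Lens 1: 1/d_i1 = 1/f₁ − 1/d_o1 = 1/(21.0) − 1/(124) = 0.03955, so d_i1 = 25.28 cm.
The intermediate image is 25.28 cm to the right of lens 1, which lies 6.180 cm to the right of lens 2 — a virtual object — so d_o2 = −6.180 cm.
Lens 2: 1/d_i2 = 1/f₂ − 1/d_o2 = 1/(33.0) − 1/(-6.180) = 0.1921, so d_i2 = 5.21 cm.
The final image is real, 5.21 cm to the right of lens 2 (overall magnification ≈ -0.17).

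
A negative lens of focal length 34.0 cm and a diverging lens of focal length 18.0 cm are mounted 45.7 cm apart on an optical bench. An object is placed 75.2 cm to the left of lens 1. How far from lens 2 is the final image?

14.3 cm

Lens 1 is diverging, so f₁ = −34.0 cm.
Lens 1: 1/d_i1 = 1/f₁ − 1/d_o1 = 1/(-34.0) − 1/(75.2) = -0.04271, so d_i1 = -23.41 cm.
The intermediate image is 23.41 cm to the left of lens 1 (virtual), which is 45.7 − (-23.41) = 69.11 cm to the left of lens 2, so d_o2 = +69.11 cm.
Lens 2 is diverging, so f₂ = −18.0 cm.
Lens 2: 1/d_i2 = 1/f₂ − 1/d_o2 = 1/(-18.0) − 1/(69.11) = -0.07003, so d_i2 = -14.3 cm.
The final image is virtual, 14.3 cm to the left of lens 2 (overall magnification ≈ 0.064).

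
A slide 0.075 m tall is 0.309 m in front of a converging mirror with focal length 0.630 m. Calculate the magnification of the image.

1/d_i = 1/f − 1/d_o = 1/(0.6300) − 1/(0.309) = -1.649, so d_i = -0.6064 m.
m = −d_i/d_o = −(-0.6064)/(0.309) = +1.96.
The image is virtual, upright and enlarged, behind the mirror.

m = +1.96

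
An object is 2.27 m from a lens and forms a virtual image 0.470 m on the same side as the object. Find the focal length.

Virtual image ⇒ d_i = −0.470 m.
1/f = 1/d_o + 1/d_i = 1/(2.27) + 1/(-0.470) = -1.687, so f = -0.593 m.
Since f is negative, the lens is diverging.

f = -0.593 m (diverging)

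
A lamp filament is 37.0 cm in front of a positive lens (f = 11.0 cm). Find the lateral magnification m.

1/d_i = 1/f − 1/d_o = 1/(11.00) − 1/(37.0) = 0.06388, so d_i = 15.65 cm.
m = −d_i/d_o = −(15.65)/(37.0) = -0.423.
The image is real, inverted and reduced, on the far side of the lens.

m = -0.423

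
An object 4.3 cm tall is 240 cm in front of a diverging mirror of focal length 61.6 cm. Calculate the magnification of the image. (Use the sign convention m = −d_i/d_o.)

m = +0.204

For a diverging mirror, f = -61.6 cm.
1/d_i = 1/f − 1/d_o = 1/(-61.60) − 1/(240) = -0.02040, so d_i = -49.02 cm.
m = −d_i/d_o = −(-49.02)/(240) = +0.204.
The image is virtual, upright and reduced, behind the mirror.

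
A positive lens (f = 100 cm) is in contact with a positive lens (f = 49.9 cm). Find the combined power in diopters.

P = +3.00 D

P₁ = 1/f₁ = 1/(1.00 m) = +1.000 D; P₂ = 1/f₂ = 1/(0.499 m) = +2.004 D.
For thin lenses in contact, P = P₁ + P₂ = (+1.000) + (+2.004) = +3.00 D.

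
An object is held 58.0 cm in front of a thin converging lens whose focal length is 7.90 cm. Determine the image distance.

Lens equation: 1/s_i = 1/f − 1/s_o = 1/(7.900) − 1/(58.0) = 0.1266 − 0.01724 = 0.1093, so s_i = 9.15 cm.
The image is real, inverted and reduced, on the far side of the lens.

9.15 cm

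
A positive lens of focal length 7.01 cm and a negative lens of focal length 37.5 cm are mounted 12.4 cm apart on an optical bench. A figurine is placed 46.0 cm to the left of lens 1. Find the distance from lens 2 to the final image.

3.72 cm

Lens 1: 1/d_i1 = 1/f₁ − 1/d_o1 = 1/(7.01) − 1/(46.0) = 0.1209, so d_i1 = 8.270 cm.
The intermediate image is 8.270 cm to the right of lens 1, which is 12.4 − (8.270) = 4.130 cm to the left of lens 2, so d_o2 = +4.130 cm.
Lens 2 is diverging, so f₂ = −37.5 cm.
Lens 2: 1/d_i2 = 1/f₂ − 1/d_o2 = 1/(-37.5) − 1/(4.130) = -0.2688, so d_i2 = -3.72 cm.
The final image is virtual, 3.72 cm to the left of lens 2 (overall magnification ≈ -0.16).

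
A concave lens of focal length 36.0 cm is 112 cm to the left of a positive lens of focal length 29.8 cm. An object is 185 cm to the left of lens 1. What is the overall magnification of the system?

m = -0.0432

f₁ = −36.0 cm (diverging).
Lens 1: 1/d_i1 = 1/(-36.0) − 1/(185) = -0.03318, so d_i1 = -30.14 cm; m₁ = −d_i1/d_o1 = +0.1629.
d_o2 = 112 − (-30.14) = 142.1 cm.
Lens 2: 1/d_i2 = 1/(29.8) − 1/(142.1) = 0.02652, so d_i2 = 37.71 cm; m₂ = −d_i2/d_o2 = -0.2654.
m = m₁·m₂ = (+0.1629)(-0.2654) = -0.0432.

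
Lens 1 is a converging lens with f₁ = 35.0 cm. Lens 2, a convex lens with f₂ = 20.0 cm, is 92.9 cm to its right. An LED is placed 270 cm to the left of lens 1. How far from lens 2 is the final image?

Lens 1: 1/d_i1 = 1/f₁ − 1/d_o1 = 1/(35.0) − 1/(270) = 0.02487, so d_i1 = 40.21 cm.
The intermediate image is 40.21 cm to the right of lens 1, which is 92.9 − (40.21) = 52.69 cm to the left of lens 2, so d_o2 = +52.69 cm.
Lens 2: 1/d_i2 = 1/f₂ − 1/d_o2 = 1/(20.0) − 1/(52.69) = 0.03102, so d_i2 = 32.2 cm.
The final image is real, 32.2 cm to the right of lens 2 (overall magnification ≈ 0.091).

32.2 cm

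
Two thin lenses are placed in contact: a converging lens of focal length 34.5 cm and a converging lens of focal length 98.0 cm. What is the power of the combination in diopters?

P₁ = 1/f₁ = 1/(0.345 m) = +2.899 D; P₂ = 1/f₂ = 1/(0.980 m) = +1.020 D.
For thin lenses in contact, P = P₁ + P₂ = (+2.899) + (+1.020) = +3.92 D.

P = +3.92 D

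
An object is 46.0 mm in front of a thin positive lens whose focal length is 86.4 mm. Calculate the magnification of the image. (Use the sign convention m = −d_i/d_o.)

1/d_i = 1/f − 1/d_o = 1/(86.40) − 1/(46.0) = -0.01017, so d_i = -98.38 mm.
m = −d_i/d_o = −(-98.38)/(46.0) = +2.14.
The image is virtual, upright and enlarged, on the same side as the object.

m = +2.14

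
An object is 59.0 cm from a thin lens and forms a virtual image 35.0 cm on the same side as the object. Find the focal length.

Virtual image ⇒ d_i = −35.0 cm.
1/f = 1/d_o + 1/d_i = 1/(59.0) + 1/(-35.0) = -0.01162, so f = -86.0 cm.
Since f is negative, the thin lens is diverging.

f = -86.0 cm (diverging)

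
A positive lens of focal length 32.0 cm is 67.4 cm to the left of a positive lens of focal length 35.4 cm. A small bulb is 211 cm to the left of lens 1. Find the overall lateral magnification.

m = -1.11

Lens 1: 1/d_i1 = 1/(32.0) − 1/(211) = 0.02651, so d_i1 = 37.72 cm; m₁ = −d_i1/d_o1 = -0.1788.
d_o2 = 67.4 − (37.72) = 29.68 cm.
Lens 2: 1/d_i2 = 1/(35.4) − 1/(29.68) = -0.005444, so d_i2 = -183.7 cm; m₂ = −d_i2/d_o2 = +6.189.
m = m₁·m₂ = (-0.1788)(+6.189) = -1.11.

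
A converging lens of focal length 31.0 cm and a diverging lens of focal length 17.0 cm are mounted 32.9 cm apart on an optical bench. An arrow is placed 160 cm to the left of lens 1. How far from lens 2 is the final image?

Lens 1: 1/d_i1 = 1/f₁ − 1/d_o1 = 1/(31.0) − 1/(160) = 0.02601, so d_i1 = 38.45 cm.
The intermediate image is 38.45 cm to the right of lens 1, which lies 5.550 cm to the right of lens 2 — a virtual object — so d_o2 = −5.550 cm.
Lens 2 is diverging, so f₂ = −17.0 cm.
Lens 2: 1/d_i2 = 1/f₂ − 1/d_o2 = 1/(-17.0) − 1/(-5.550) = 0.1214, so d_i2 = 8.24 cm.
The final image is real, 8.24 cm to the right of lens 2 (overall magnification ≈ -0.36).

8.24 cm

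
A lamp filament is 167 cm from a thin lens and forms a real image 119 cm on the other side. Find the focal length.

f = 69.5 cm (converging)

Real image ⇒ d_i = +119 cm.
1/f = 1/d_o + 1/d_i = 1/(167) + 1/(119) = 0.01439, so f = 69.5 cm.
Since f is positive, the thin lens is converging.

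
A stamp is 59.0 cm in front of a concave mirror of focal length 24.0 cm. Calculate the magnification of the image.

1/d_i = 1/f − 1/d_o = 1/(24.00) − 1/(59.0) = 0.02472, so d_i = 40.46 cm.
m = −d_i/d_o = −(40.46)/(59.0) = -0.686.
The image is real, inverted and reduced, in front of the mirror.

m = -0.686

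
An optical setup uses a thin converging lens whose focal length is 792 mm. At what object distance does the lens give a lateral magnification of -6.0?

m = −d_i/d_o ⇒ d_i = −m·d_o.
1/f = 1/d_o + 1/d_i = 1/d_o − 1/(m·d_o) = (1 − 1/m)/d_o, so d_o = f(1 − 1/m) = (792.0)(1 − 1/(-6.0)) = 924 mm.

924 mm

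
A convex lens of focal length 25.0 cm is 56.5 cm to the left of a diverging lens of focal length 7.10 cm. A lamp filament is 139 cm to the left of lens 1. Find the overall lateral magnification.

Lens 1: 1/d_i1 = 1/(25.0) − 1/(139) = 0.03281, so d_i1 = 30.48 cm; m₁ = −d_i1/d_o1 = -0.2193.
d_o2 = 56.5 − (30.48) = 26.02 cm.
f₂ = −7.10 cm (diverging).
Lens 2: 1/d_i2 = 1/(-7.10) − 1/(26.02) = -0.1793, so d_i2 = -5.578 cm; m₂ = −d_i2/d_o2 = +0.2144.
m = m₁·m₂ = (-0.2193)(+0.2144) = -0.0470.

m = -0.0470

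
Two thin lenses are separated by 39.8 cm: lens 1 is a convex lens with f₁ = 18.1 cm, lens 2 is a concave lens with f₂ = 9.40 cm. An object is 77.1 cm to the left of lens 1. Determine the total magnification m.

m = -0.113

Lens 1: 1/d_i1 = 1/(18.1) − 1/(77.1) = 0.04228, so d_i1 = 23.65 cm; m₁ = −d_i1/d_o1 = -0.3067.
d_o2 = 39.8 − (23.65) = 16.15 cm.
f₂ = −9.40 cm (diverging).
Lens 2: 1/d_i2 = 1/(-9.40) − 1/(16.15) = -0.1683, so d_i2 = -5.942 cm; m₂ = −d_i2/d_o2 = +0.3679.
m = m₁·m₂ = (-0.3067)(+0.3679) = -0.113.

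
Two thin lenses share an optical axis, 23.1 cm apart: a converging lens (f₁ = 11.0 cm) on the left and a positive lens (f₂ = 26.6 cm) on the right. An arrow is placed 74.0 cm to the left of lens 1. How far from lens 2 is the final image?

Lens 1: 1/d_i1 = 1/f₁ − 1/d_o1 = 1/(11.0) − 1/(74.0) = 0.07740, so d_i1 = 12.92 cm.
The intermediate image is 12.92 cm to the right of lens 1, which is 23.1 − (12.92) = 10.18 cm to the left of lens 2, so d_o2 = +10.18 cm.
Lens 2: 1/d_i2 = 1/f₂ − 1/d_o2 = 1/(26.6) − 1/(10.18) = -0.06064, so d_i2 = -16.5 cm.
The final image is virtual, 16.5 cm to the left of lens 2 (overall magnification ≈ -0.28).

16.5 cm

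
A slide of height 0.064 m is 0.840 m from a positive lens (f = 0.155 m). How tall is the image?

1/d_i = 1/f − 1/d_o = 1/(0.1550) − 1/(0.840) = 5.261, so d_i = 0.1901 m.
m = −d_i/d_o = -0.2263.
|h_i| = |m|·h_o = 0.2263 × 0.064 = 0.0145 m. The image is real, inverted and reduced, on the far side of the lens.

0.0145 m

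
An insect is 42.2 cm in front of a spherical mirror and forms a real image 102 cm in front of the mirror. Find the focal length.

Real image ⇒ d_i = +102 cm.
1/f = 1/d_o + 1/d_i = 1/(42.2) + 1/(102) = 0.03350, so f = 29.9 cm.
Since f is positive, the spherical mirror is concave.

f = 29.9 cm (concave)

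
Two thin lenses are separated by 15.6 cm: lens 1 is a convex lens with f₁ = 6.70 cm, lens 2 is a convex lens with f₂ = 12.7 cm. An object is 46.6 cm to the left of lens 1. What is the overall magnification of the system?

m = -0.433

Lens 1: 1/d_i1 = 1/(6.70) − 1/(46.6) = 0.1278, so d_i1 = 7.825 cm; m₁ = −d_i1/d_o1 = -0.1679.
d_o2 = 15.6 − (7.825) = 7.775 cm.
Lens 2: 1/d_i2 = 1/(12.7) − 1/(7.775) = -0.04988, so d_i2 = -20.05 cm; m₂ = −d_i2/d_o2 = +2.579.
m = m₁·m₂ = (-0.1679)(+2.579) = -0.433.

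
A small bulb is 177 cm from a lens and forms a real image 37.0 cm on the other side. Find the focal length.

f = 30.6 cm (converging)

Real image ⇒ d_i = +37.0 cm.
1/f = 1/d_o + 1/d_i = 1/(177) + 1/(37.0) = 0.03268, so f = 30.6 cm.
Since f is positive, the lens is converging.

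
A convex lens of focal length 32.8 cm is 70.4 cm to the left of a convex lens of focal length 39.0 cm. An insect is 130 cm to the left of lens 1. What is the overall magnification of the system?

Lens 1: 1/d_i1 = 1/(32.8) − 1/(130) = 0.02280, so d_i1 = 43.87 cm; m₁ = −d_i1/d_o1 = -0.3375.
d_o2 = 70.4 − (43.87) = 26.53 cm.
Lens 2: 1/d_i2 = 1/(39.0) − 1/(26.53) = -0.01205, so d_i2 = -82.97 cm; m₂ = −d_i2/d_o2 = +3.128.
m = m₁·m₂ = (-0.3375)(+3.128) = -1.06.

m = -1.06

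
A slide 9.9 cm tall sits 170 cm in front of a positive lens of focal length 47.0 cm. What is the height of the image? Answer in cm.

1/d_i = 1/f − 1/d_o = 1/(47.00) − 1/(170) = 0.01539, so d_i = 64.96 cm.
m = −d_i/d_o = -0.3821.
|h_i| = |m|·h_o = 0.3821 × 9.9 = 3.78 cm. The image is real, inverted and reduced, on the far side of the lens.

3.78 cm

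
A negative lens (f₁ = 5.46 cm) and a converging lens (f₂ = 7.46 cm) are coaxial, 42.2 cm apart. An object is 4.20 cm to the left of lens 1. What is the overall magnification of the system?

f₁ = −5.46 cm (diverging).
Lens 1: 1/d_i1 = 1/(-5.46) − 1/(4.20) = -0.4212, so d_i1 = -2.374 cm; m₁ = −d_i1/d_o1 = +0.5652.
d_o2 = 42.2 − (-2.374) = 44.57 cm.
Lens 2: 1/d_i2 = 1/(7.46) − 1/(44.57) = 0.1116, so d_i2 = 8.960 cm; m₂ = −d_i2/d_o2 = -0.2010.
m = m₁·m₂ = (+0.5652)(-0.2010) = -0.114.

m = -0.114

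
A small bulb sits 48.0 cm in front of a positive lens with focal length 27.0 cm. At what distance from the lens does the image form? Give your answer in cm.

Lens equation: 1/s_i = 1/f − 1/s_o = 1/(27.00) − 1/(48.0) = 0.03704 − 0.02083 = 0.01620, so s_i = 61.7 cm.
The image is real, inverted and enlarged, on the far side of the lens.

61.7 cm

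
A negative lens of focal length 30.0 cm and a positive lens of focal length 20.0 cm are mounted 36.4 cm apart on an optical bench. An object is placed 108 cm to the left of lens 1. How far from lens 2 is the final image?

30.0 cm

Lens 1 is diverging, so f₁ = −30.0 cm.
Lens 1: 1/d_i1 = 1/f₁ − 1/d_o1 = 1/(-30.0) − 1/(108) = -0.04259, so d_i1 = -23.48 cm.
The intermediate image is 23.48 cm to the left of lens 1 (virtual), which is 36.4 − (-23.48) = 59.88 cm to the left of lens 2, so d_o2 = +59.88 cm.
Lens 2: 1/d_i2 = 1/f₂ − 1/d_o2 = 1/(20.0) − 1/(59.88) = 0.03330, so d_i2 = 30.0 cm.
The final image is real, 30.0 cm to the right of lens 2 (overall magnification ≈ -0.11).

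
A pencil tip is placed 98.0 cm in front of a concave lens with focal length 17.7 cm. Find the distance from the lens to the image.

15.0 cm

For a concave lens, f = -17.7 cm.
Thin-lens equation: 1/v = 1/f − 1/u = 1/(-17.70) − 1/(98.0) = -0.05650 − 0.01020 = -0.06670, so v = -15.0 cm.
The image is virtual, upright and reduced, on the same side as the object.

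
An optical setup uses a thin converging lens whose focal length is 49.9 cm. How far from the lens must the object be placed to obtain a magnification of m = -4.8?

60.3 cm

m = −d_i/d_o ⇒ d_i = −m·d_o.
1/f = 1/d_o + 1/d_i = 1/d_o − 1/(m·d_o) = (1 − 1/m)/d_o, so d_o = f(1 − 1/m) = (49.90)(1 − 1/(-4.8)) = 60.3 cm.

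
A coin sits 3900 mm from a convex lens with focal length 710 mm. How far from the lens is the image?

Thin-lens equation: 1/d_i = 1/f − 1/d_o = 1/(710.0) − 1/(3900) = 0.001408 − 0.0002564 = 0.001152, so d_i = 868 mm.
The image is real, inverted and reduced, on the far side of the lens.

868 mm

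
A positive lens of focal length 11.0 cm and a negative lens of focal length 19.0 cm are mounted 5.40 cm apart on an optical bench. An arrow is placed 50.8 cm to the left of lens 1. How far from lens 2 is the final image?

Lens 1: 1/d_i1 = 1/f₁ − 1/d_o1 = 1/(11.0) − 1/(50.8) = 0.07122, so d_i1 = 14.04 cm.
The intermediate image is 14.04 cm to the right of lens 1, which lies 8.640 cm to the right of lens 2 — a virtual object — so d_o2 = −8.640 cm.
Lens 2 is diverging, so f₂ = −19.0 cm.
Lens 2: 1/d_i2 = 1/f₂ − 1/d_o2 = 1/(-19.0) − 1/(-8.640) = 0.06311, so d_i2 = 15.8 cm.
The final image is real, 15.8 cm to the right of lens 2 (overall magnification ≈ -0.51).

15.8 cm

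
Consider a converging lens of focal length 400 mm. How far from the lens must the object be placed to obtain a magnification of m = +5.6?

329 mm

m = −d_i/d_o ⇒ d_i = −m·d_o.
1/f = 1/d_o + 1/d_i = 1/d_o − 1/(m·d_o) = (1 − 1/m)/d_o, so d_o = f(1 − 1/m) = (400.0)(1 − 1/(+5.6)) = 329 mm.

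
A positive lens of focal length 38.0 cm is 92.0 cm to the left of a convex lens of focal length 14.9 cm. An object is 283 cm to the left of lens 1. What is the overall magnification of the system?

Lens 1: 1/d_i1 = 1/(38.0) − 1/(283) = 0.02278, so d_i1 = 43.89 cm; m₁ = −d_i1/d_o1 = -0.1551.
d_o2 = 92.0 − (43.89) = 48.11 cm.
Lens 2: 1/d_i2 = 1/(14.9) − 1/(48.11) = 0.04633, so d_i2 = 21.59 cm; m₂ = −d_i2/d_o2 = -0.4487.
m = m₁·m₂ = (-0.1551)(-0.4487) = +0.0696.

m = +0.0696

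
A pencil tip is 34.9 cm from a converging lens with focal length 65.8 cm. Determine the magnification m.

1/d_i = 1/f − 1/d_o = 1/(65.80) − 1/(34.9) = -0.01346, so d_i = -74.32 cm.
m = −d_i/d_o = −(-74.32)/(34.9) = +2.13.
The image is virtual, upright and enlarged, on the same side as the object.

m = +2.13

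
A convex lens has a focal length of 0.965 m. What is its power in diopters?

P = 1/f = 1/(0.965 m) = +1.04 D.

P = +1.04 D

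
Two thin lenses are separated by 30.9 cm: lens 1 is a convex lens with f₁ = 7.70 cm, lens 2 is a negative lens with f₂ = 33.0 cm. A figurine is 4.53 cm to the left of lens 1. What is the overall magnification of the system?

m = +1.07

Lens 1: 1/d_i1 = 1/(7.70) − 1/(4.53) = -0.09088, so d_i1 = -11.00 cm; m₁ = −d_i1/d_o1 = +2.428.
d_o2 = 30.9 − (-11.00) = 41.90 cm.
f₂ = −33.0 cm (diverging).
Lens 2: 1/d_i2 = 1/(-33.0) − 1/(41.90) = -0.05417, so d_i2 = -18.46 cm; m₂ = −d_i2/d_o2 = +0.4406.
m = m₁·m₂ = (+2.428)(+0.4406) = +1.07.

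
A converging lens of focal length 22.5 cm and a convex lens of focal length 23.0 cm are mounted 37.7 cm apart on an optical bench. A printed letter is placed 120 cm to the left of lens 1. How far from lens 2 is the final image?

17.7 cm

Lens 1: 1/d_i1 = 1/f₁ − 1/d_o1 = 1/(22.5) − 1/(120) = 0.03611, so d_i1 = 27.69 cm.
The intermediate image is 27.69 cm to the right of lens 1, which is 37.7 − (27.69) = 10.01 cm to the left of lens 2, so d_o2 = +10.01 cm.
Lens 2: 1/d_i2 = 1/f₂ − 1/d_o2 = 1/(23.0) − 1/(10.01) = -0.05642, so d_i2 = -17.7 cm.
The final image is virtual, 17.7 cm to the left of lens 2 (overall magnification ≈ -0.41).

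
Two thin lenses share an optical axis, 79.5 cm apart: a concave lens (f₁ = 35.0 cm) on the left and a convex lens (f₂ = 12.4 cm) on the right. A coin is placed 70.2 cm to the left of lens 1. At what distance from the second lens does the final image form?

Lens 1 is diverging, so f₁ = −35.0 cm.
Lens 1: 1/d_i1 = 1/f₁ − 1/d_o1 = 1/(-35.0) − 1/(70.2) = -0.04282, so d_i1 = -23.36 cm.
The intermediate image is 23.36 cm to the left of lens 1 (virtual), which is 79.5 − (-23.36) = 102.9 cm to the left of lens 2, so d_o2 = +102.9 cm.
Lens 2: 1/d_i2 = 1/f₂ − 1/d_o2 = 1/(12.4) − 1/(102.9) = 0.07093, so d_i2 = 14.1 cm.
The final image is real, 14.1 cm to the right of lens 2 (overall magnification ≈ -0.046).

14.1 cm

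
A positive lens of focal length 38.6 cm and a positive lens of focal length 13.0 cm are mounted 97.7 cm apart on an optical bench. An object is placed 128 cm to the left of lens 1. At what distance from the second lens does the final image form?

18.7 cm

Lens 1: 1/d_i1 = 1/f₁ − 1/d_o1 = 1/(38.6) − 1/(128) = 0.01809, so d_i1 = 55.27 cm.
The intermediate image is 55.27 cm to the right of lens 1, which is 97.7 − (55.27) = 42.43 cm to the left of lens 2, so d_o2 = +42.43 cm.
Lens 2: 1/d_i2 = 1/f₂ − 1/d_o2 = 1/(13.0) − 1/(42.43) = 0.05335, so d_i2 = 18.7 cm.
The final image is real, 18.7 cm to the right of lens 2 (overall magnification ≈ 0.19).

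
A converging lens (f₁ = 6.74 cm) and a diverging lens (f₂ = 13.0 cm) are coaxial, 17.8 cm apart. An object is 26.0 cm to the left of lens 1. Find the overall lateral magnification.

Lens 1: 1/d_i1 = 1/(6.74) − 1/(26.0) = 0.1099, so d_i1 = 9.099 cm; m₁ = −d_i1/d_o1 = -0.3500.
d_o2 = 17.8 − (9.099) = 8.701 cm.
f₂ = −13.0 cm (diverging).
Lens 2: 1/d_i2 = 1/(-13.0) − 1/(8.701) = -0.1919, so d_i2 = -5.212 cm; m₂ = −d_i2/d_o2 = +0.5991.
m = m₁·m₂ = (-0.3500)(+0.5991) = -0.210.

m = -0.210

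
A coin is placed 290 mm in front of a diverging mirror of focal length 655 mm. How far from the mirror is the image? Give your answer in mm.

For a diverging mirror, f = -655 mm.
Mirror equation: 1/s_i = 1/f − 1/s_o = 1/(-655.0) − 1/(290) = -0.001527 − 0.003448 = -0.004975, so s_i = -201 mm.
The image is virtual, upright and reduced, behind the mirror.

201 mm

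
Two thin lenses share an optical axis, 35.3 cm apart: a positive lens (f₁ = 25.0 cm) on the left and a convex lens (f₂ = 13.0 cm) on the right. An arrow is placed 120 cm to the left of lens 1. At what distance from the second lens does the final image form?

Lens 1: 1/d_i1 = 1/f₁ − 1/d_o1 = 1/(25.0) − 1/(120) = 0.03167, so d_i1 = 31.58 cm.
The intermediate image is 31.58 cm to the right of lens 1, which is 35.3 − (31.58) = 3.720 cm to the left of lens 2, so d_o2 = +3.720 cm.
Lens 2: 1/d_i2 = 1/f₂ − 1/d_o2 = 1/(13.0) − 1/(3.720) = -0.1919, so d_i2 = -5.21 cm.
The final image is virtual, 5.21 cm to the left of lens 2 (overall magnification ≈ -0.37).

5.21 cm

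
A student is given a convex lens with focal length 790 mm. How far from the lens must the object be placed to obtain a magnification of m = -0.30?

3420 mm

m = −d_i/d_o ⇒ d_i = −m·d_o.
1/f = 1/d_o + 1/d_i = 1/d_o − 1/(m·d_o) = (1 − 1/m)/d_o, so d_o = f(1 − 1/m) = (790.0)(1 − 1/(-0.30)) = 3420 mm.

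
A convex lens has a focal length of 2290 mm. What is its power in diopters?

P = +0.437 D

f = 229 cm = 2.29 m.
P = 1/f = 1/(2.29 m) = +0.437 D.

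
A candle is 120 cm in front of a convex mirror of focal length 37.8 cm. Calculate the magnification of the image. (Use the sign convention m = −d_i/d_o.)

For a convex mirror, f = -37.8 cm.
1/d_i = 1/f − 1/d_o = 1/(-37.80) − 1/(120) = -0.03479, so d_i = -28.75 cm.
m = −d_i/d_o = −(-28.75)/(120) = +0.240.
The image is virtual, upright and reduced, behind the mirror.

m = +0.240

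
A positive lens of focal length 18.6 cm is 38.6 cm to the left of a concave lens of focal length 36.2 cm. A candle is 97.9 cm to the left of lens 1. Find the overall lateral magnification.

m = -0.164

Lens 1: 1/d_i1 = 1/(18.6) − 1/(97.9) = 0.04355, so d_i1 = 22.96 cm; m₁ = −d_i1/d_o1 = -0.2345.
d_o2 = 38.6 − (22.96) = 15.64 cm.
f₂ = −36.2 cm (diverging).
Lens 2: 1/d_i2 = 1/(-36.2) − 1/(15.64) = -0.09156, so d_i2 = -10.92 cm; m₂ = −d_i2/d_o2 = +0.6983.
m = m₁·m₂ = (-0.2345)(+0.6983) = -0.164.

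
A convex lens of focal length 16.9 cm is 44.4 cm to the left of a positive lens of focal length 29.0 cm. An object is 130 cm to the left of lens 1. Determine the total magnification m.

m = -1.08

Lens 1: 1/d_i1 = 1/(16.9) − 1/(130) = 0.05148, so d_i1 = 19.43 cm; m₁ = −d_i1/d_o1 = -0.1495.
d_o2 = 44.4 − (19.43) = 24.97 cm.
Lens 2: 1/d_i2 = 1/(29.0) − 1/(24.97) = -0.005565, so d_i2 = -179.7 cm; m₂ = −d_i2/d_o2 = +7.196.
m = m₁·m₂ = (-0.1495)(+7.196) = -1.08.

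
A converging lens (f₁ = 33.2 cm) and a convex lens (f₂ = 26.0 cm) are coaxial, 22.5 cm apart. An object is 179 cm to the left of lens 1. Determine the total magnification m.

m = -0.134

Lens 1: 1/d_i1 = 1/(33.2) − 1/(179) = 0.02453, so d_i1 = 40.76 cm; m₁ = −d_i1/d_o1 = -0.2277.
d_o2 = 22.5 − (40.76) = -18.26 cm (virtual object).
Lens 2: 1/d_i2 = 1/(26.0) − 1/(-18.26) = 0.09323, so d_i2 = 10.73 cm; m₂ = −d_i2/d_o2 = +0.5874.
m = m₁·m₂ = (-0.2277)(+0.5874) = -0.134.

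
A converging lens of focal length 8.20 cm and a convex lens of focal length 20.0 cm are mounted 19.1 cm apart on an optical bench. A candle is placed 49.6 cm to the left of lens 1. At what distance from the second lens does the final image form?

17.3 cm

Lens 1: 1/d_i1 = 1/f₁ − 1/d_o1 = 1/(8.20) − 1/(49.6) = 0.1018, so d_i1 = 9.824 cm.
The intermediate image is 9.824 cm to the right of lens 1, which is 19.1 − (9.824) = 9.276 cm to the left of lens 2, so d_o2 = +9.276 cm.
Lens 2: 1/d_i2 = 1/f₂ − 1/d_o2 = 1/(20.0) − 1/(9.276) = -0.05781, so d_i2 = -17.3 cm.
The final image is virtual, 17.3 cm to the left of lens 2 (overall magnification ≈ -0.37).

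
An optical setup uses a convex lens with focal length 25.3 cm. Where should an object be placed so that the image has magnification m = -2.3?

m = −d_i/d_o ⇒ d_i = −m·d_o.
1/f = 1/d_o + 1/d_i = 1/d_o − 1/(m·d_o) = (1 − 1/m)/d_o, so d_o = f(1 − 1/m) = (25.30)(1 − 1/(-2.3)) = 36.3 cm.

36.3 cm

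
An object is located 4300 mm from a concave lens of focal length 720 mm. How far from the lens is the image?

For a concave lens, f = -720 mm.
Thin-lens equation: 1/d_i = 1/f − 1/d_o = 1/(-720.0) − 1/(4300) = -0.001389 − 0.0002326 = -0.001621, so d_i = -617 mm.
The image is virtual, upright and reduced, on the same side as the object.

617 mm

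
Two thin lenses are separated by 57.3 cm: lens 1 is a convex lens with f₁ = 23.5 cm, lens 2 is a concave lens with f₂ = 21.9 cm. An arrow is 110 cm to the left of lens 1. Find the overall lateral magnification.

m = -0.121

Lens 1: 1/d_i1 = 1/(23.5) − 1/(110) = 0.03346, so d_i1 = 29.88 cm; m₁ = −d_i1/d_o1 = -0.2716.
d_o2 = 57.3 − (29.88) = 27.42 cm.
f₂ = −21.9 cm (diverging).
Lens 2: 1/d_i2 = 1/(-21.9) − 1/(27.42) = -0.08213, so d_i2 = -12.18 cm; m₂ = −d_i2/d_o2 = +0.4440.
m = m₁·m₂ = (-0.2716)(+0.4440) = -0.121.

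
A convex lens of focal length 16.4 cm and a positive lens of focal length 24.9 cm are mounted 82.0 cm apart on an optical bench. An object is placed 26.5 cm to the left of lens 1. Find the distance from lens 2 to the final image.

Lens 1: 1/d_i1 = 1/f₁ − 1/d_o1 = 1/(16.4) − 1/(26.5) = 0.02324, so d_i1 = 43.03 cm.
The intermediate image is 43.03 cm to the right of lens 1, which is 82.0 − (43.03) = 38.97 cm to the left of lens 2, so d_o2 = +38.97 cm.
Lens 2: 1/d_i2 = 1/f₂ − 1/d_o2 = 1/(24.9) − 1/(38.97) = 0.01450, so d_i2 = 69.0 cm.
The final image is real, 69.0 cm to the right of lens 2 (overall magnification ≈ 2.9).

69.0 cm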